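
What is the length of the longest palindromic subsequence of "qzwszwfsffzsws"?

One longest palindromic subsequence is wszfffzsw (positions 3,4,5,7,9,10,11,12,13); it reads the same forward and backward, and the interval DP gives dp[1][14] = 9.

9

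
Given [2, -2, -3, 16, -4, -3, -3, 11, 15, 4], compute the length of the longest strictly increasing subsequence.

Scanning left to right, the best length ending at each element is: 2→1, -2→1, -3→1, 16→2, -4→1, -3→2, -3→2, 11→3, 15→4, 4→3.
So the longest increasing subsequence has length 4, e.g. -4, -3, 11, 15.

4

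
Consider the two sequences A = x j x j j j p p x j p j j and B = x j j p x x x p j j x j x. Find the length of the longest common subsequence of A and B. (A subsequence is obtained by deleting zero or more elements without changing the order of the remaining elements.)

Backtracking the LCS table gives one alignment: x (A3,B1) → j (A5,B2) → j (A6,B3) → p (A7,B4) → p (A8,B8) → j (A10,B9) → j (A12,B10) → j (A13,B12).
So the longest common subsequence has length 8.

8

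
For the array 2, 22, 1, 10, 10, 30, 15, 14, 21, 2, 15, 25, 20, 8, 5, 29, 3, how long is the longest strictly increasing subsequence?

6

One longest increasing subsequence is 2, 10, 15, 21, 25, 29 (positions 1,4,7,9,12,16), of length 6; no longer one exists.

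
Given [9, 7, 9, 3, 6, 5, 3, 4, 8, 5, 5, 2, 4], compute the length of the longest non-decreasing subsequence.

Let dp[i] be the longest non-decreasing subsequence ending at position i. Then dp = [1, 1, 2, 1, 2, 2, 2, 3, 4, 4, 5, 1, 4].
The maximum is 5; one witness is 3, 3, 4, 5, 5 at positions 4,7,8,10,11.

5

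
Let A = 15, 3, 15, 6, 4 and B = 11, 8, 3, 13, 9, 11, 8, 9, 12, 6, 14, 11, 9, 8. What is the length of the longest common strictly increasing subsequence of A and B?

A longest common strictly increasing subsequence is 3, 6 (length 2); it appears in order in both A and B, and no longer such subsequence exists.

2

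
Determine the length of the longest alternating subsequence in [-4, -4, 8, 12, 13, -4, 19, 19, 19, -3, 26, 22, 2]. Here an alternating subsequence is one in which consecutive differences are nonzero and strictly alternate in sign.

7

A longest alternating subsequence is -4, 8, -4, 19, -3, 26, 22 (positions 1,3,6,7,10,11,12); its 6 consecutive differences strictly alternate in sign, and length 7 is optimal.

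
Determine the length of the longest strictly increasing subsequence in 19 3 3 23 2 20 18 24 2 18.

Let dp[i] be the longest increasing subsequence ending at position i. Then dp = [1, 1, 1, 2, 1, 2, 2, 3, 1, 2].
The maximum is 3; one witness is 19, 23, 24 at positions 1,4,8.

3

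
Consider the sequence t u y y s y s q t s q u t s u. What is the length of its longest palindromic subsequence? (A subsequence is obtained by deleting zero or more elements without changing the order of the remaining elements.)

7

One longest palindromic subsequence is ustutsu (positions 2,5,9,12,13,14,15); it reads the same forward and backward, and the interval DP gives dp[1][15] = 7.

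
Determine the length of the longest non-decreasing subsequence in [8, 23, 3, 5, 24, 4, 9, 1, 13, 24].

One longest non-decreasing subsequence is 3, 5, 9, 13, 24 (positions 3,4,7,9,10), of length 5; no longer one exists.

5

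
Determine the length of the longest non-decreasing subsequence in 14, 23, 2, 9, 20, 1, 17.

Let dp[i] be the longest non-decreasing subsequence ending at position i. Then dp = [1, 2, 1, 2, 3, 1, 3].
The maximum is 3; one witness is 2, 9, 20 at positions 3,4,5.

3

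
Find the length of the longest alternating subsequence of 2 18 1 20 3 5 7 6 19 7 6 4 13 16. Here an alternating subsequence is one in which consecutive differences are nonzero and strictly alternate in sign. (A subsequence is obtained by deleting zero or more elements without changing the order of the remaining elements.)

A longest alternating subsequence is 2, 18, 1, 20, 3, 7, 6, 19, 7, 13 (positions 1,2,3,4,5,7,8,9,10,13); its 9 consecutive differences strictly alternate in sign, and length 10 is optimal.

10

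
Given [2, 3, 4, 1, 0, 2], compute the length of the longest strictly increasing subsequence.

3

Let dp[i] be the longest increasing subsequence ending at position i. Then dp = [1, 2, 3, 1, 1, 2].
The maximum is 3; one witness is 2, 3, 4 at positions 1,2,3.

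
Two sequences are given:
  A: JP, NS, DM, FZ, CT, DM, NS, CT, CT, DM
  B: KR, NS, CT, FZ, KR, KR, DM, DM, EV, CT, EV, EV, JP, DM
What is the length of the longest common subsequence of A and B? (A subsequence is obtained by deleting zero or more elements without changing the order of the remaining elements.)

Backtracking the LCS table gives one alignment: NS (A2,B2) → DM (A3,B7) → DM (A6,B8) → CT (A8,B10) → DM (A10,B14).
So the longest common subsequence has length 5.

5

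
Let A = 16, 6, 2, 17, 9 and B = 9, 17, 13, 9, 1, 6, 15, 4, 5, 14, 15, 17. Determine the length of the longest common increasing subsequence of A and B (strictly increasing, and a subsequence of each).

A longest common strictly increasing subsequence is 6, 17 (length 2); it appears in order in both A and B, and no longer such subsequence exists.

2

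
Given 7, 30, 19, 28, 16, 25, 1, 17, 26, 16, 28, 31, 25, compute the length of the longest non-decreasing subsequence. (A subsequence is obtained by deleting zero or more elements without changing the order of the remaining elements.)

Scanning left to right, the best length ending at each element is: 7→1, 30→2, 19→2, 28→3, 16→2, 25→3, 1→1, 17→3, 26→4, 16→3, 28→5, 31→6, 25→4.
So the longest non-decreasing subsequence has length 6, e.g. 7, 19, 25, 26, 28, 31.

6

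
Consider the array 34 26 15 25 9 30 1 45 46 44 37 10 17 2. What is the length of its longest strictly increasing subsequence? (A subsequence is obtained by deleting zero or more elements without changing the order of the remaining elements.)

Let dp[i] be the longest increasing subsequence ending at position i. Then dp = [1, 1, 1, 2, 1, 3, 1, 4, 5, 4, 4, 2, 3, 2].
The maximum is 5; one witness is 15, 25, 30, 45, 46 at positions 3,4,6,8,9.

5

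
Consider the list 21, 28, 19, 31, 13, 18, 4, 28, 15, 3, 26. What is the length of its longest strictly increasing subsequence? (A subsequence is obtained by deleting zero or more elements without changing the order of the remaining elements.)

Let dp[i] be the longest increasing subsequence ending at position i. Then dp = [1, 2, 1, 3, 1, 2, 1, 3, 2, 1, 3].
The maximum is 3; one witness is 21, 28, 31 at positions 1,2,4.

3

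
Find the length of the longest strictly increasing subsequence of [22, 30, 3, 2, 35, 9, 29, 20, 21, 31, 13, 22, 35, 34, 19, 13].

6

One longest increasing subsequence is 3, 9, 20, 21, 31, 35 (positions 3,6,8,9,10,13), of length 6; no longer one exists.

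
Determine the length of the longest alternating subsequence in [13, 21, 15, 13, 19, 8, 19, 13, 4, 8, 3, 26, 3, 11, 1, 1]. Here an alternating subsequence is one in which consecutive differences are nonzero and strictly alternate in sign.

13

A longest alternating subsequence is 13, 21, 15, 19, 8, 19, 4, 8, 3, 26, 3, 11, 1 (positions 1,2,3,5,6,7,9,10,11,12,13,14,15); its 12 consecutive differences strictly alternate in sign, and length 13 is optimal.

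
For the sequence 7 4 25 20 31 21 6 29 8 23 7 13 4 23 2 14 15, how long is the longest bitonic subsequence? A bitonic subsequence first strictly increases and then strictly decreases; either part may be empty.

Let inc[i] be the LIS ending at i and dec[i] the longest strictly decreasing subsequence starting at i. inc = [1, 1, 2, 2, 3, 3, 2, 4, 3, 4, 3, 4, 1, 5, 1, 5, 6], dec = [4, 2, 6, 5, 6, 5, 3, 5, 4, 4, 3, 3, 2, 2, 1, 1, 1].
max_i inc[i]+dec[i]−1 = 8, with one witness 7, 25, 31, 29, 23, 13, 4, 2.

8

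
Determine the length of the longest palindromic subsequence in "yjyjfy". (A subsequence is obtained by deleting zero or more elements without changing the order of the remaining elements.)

One longest palindromic subsequence is yjyjy (positions 1,2,3,4,6); it reads the same forward and backward, and the interval DP gives dp[1][6] = 5.

5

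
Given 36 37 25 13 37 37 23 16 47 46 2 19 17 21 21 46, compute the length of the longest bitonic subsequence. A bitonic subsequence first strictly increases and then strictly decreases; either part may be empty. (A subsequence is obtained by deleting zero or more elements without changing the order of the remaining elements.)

6

Let inc[i] be the LIS ending at i and dec[i] the longest strictly decreasing subsequence starting at i. inc = [1, 2, 1, 1, 2, 2, 2, 2, 3, 3, 1, 3, 3, 4, 4, 5], dec = [5, 5, 4, 2, 4, 4, 3, 2, 4, 3, 1, 2, 1, 1, 1, 1].
max_i inc[i]+dec[i]−1 = 6, with one witness 36, 37, 25, 23, 19, 17.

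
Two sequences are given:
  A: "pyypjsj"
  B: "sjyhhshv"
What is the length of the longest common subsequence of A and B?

2

A longest common subsequence is ys (length 2); the LCS DP confirms no longer common subsequence exists.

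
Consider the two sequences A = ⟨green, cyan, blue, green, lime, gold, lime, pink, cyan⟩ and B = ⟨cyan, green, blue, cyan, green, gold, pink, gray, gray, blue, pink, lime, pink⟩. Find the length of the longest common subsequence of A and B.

6

A longest common subsequence is green, cyan, green, gold, lime, pink (length 6); the LCS DP confirms no longer common subsequence exists.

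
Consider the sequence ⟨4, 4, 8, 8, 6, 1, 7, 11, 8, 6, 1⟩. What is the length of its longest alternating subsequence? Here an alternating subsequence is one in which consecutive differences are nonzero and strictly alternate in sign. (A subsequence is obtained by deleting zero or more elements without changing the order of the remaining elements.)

A longest alternating subsequence is 4, 8, 6, 11, 8 (positions 1,3,5,8,9); its 4 consecutive differences strictly alternate in sign, and length 5 is optimal.

5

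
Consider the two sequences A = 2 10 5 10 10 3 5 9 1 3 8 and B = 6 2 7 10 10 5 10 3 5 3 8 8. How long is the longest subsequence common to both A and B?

8

Backtracking the LCS table gives one alignment: 2 (A1,B2) → 10 (A2,B5) → 5 (A3,B6) → 10 (A5,B7) → 3 (A6,B8) → 5 (A7,B9) → 3 (A10,B10) → 8 (A11,B12).
So the longest common subsequence has length 8.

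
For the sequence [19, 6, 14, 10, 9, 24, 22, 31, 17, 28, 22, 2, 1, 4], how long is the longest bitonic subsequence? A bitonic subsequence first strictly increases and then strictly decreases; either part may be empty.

One longest bitonic subsequence is 6, 14, 24, 31, 28, 22, 2, 1 (positions 2,3,6,8,10,11,12,13): it rises to 31 then falls. Length 8 is optimal.

8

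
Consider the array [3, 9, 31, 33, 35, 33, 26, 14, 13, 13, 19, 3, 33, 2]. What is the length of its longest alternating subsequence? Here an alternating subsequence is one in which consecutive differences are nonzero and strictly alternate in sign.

7

A longest alternating subsequence is 3, 31, 14, 19, 3, 33, 2 (positions 1,3,8,11,12,13,14); its 6 consecutive differences strictly alternate in sign, and length 7 is optimal.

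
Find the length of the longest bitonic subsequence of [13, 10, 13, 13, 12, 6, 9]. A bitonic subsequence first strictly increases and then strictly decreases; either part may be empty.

Let inc[i] be the LIS ending at i and dec[i] the longest strictly decreasing subsequence starting at i. inc = [1, 1, 2, 2, 2, 1, 2], dec = [3, 2, 3, 3, 2, 1, 1].
max_i inc[i]+dec[i]−1 = 4, with one witness 10, 13, 12, 9.

4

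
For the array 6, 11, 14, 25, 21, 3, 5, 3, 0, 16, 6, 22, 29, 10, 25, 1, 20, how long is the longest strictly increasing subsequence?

Let dp[i] be the longest increasing subsequence ending at position i. Then dp = [1, 2, 3, 4, 4, 1, 2, 1, 1, 4, 3, 5, 6, 4, 6, 2, 5].
The maximum is 6; one witness is 6, 11, 14, 21, 22, 29 at positions 1,2,3,5,12,13.

6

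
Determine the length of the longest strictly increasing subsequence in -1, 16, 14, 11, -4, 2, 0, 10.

3

Scanning left to right, the best length ending at each element is: -1→1, 16→2, 14→2, 11→2, -4→1, 2→2, 0→2, 10→3.
So the longest increasing subsequence has length 3, e.g. -1, 2, 10.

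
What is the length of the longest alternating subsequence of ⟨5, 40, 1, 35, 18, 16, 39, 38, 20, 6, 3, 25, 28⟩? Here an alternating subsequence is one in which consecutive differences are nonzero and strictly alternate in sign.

A longest alternating subsequence is 5, 40, 1, 35, 18, 39, 20, 25 (positions 1,2,3,4,5,7,9,12); its 7 consecutive differences strictly alternate in sign, and length 8 is optimal.

8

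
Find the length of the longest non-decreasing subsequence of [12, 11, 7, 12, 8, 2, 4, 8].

3

One longest non-decreasing subsequence is 7, 8, 8 (positions 3,5,8), of length 3; no longer one exists.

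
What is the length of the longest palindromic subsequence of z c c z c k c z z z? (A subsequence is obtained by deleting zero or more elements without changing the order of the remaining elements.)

One longest palindromic subsequence is zzckczz (positions 1,4,5,6,7,9,10); it reads the same forward and backward, and the interval DP gives dp[1][10] = 7.

7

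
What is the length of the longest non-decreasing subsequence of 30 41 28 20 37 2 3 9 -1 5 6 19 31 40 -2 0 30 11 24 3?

7

Scanning left to right, the best length ending at each element is: 30→1, 41→2, 28→1, 20→1, 37→2, 2→1, 3→2, 9→3, -1→1, 5→3, 6→4, 19→5, 31→6, 40→7, -2→1, 0→2, 30→6, 11→5, 24→6, 3→3.
So the longest non-decreasing subsequence has length 7, e.g. 2, 3, 5, 6, 19, 31, 40.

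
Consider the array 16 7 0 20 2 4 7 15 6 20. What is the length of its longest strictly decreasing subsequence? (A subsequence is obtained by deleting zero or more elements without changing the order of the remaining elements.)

Scanning left to right, the best length ending at each element is: 16→1, 7→2, 0→3, 20→1, 2→3, 4→3, 7→2, 15→2, 6→3, 20→1.
So the longest decreasing subsequence has length 3, e.g. 16, 7, 0.

3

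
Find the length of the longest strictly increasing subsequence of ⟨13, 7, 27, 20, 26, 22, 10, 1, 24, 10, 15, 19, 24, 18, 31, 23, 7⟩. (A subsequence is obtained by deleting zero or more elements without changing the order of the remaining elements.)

Scanning left to right, the best length ending at each element is: 13→1, 7→1, 27→2, 20→2, 26→3, 22→3, 10→2, 1→1, 24→4, 10→2, 15→3, 19→4, 24→5, 18→4, 31→6, 23→5, 7→2.
So the longest increasing subsequence has length 6, e.g. 7, 10, 15, 19, 24, 31.

6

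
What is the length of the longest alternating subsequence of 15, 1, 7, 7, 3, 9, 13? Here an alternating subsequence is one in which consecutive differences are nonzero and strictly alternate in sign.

A longest alternating subsequence is 15, 1, 7, 3, 9 (positions 1,2,3,5,6); its 4 consecutive differences strictly alternate in sign, and length 5 is optimal.

5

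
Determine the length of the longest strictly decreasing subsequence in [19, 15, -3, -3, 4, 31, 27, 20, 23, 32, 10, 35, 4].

Let dp[i] be the longest decreasing subsequence ending at position i. Then dp = [1, 2, 3, 3, 3, 1, 2, 3, 3, 1, 4, 1, 5].
The maximum is 5; one witness is 31, 27, 20, 10, 4 at positions 6,7,8,11,13.

5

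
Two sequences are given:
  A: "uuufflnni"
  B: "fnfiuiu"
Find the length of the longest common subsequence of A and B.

Backtracking the LCS table gives one alignment: f (A4,B1) → f (A5,B3) → i (A9,B6).
So the longest common subsequence has length 3.

3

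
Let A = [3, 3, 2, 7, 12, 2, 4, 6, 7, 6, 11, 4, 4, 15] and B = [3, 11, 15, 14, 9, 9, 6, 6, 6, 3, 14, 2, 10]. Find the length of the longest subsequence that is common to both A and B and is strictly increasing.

3

For each value that appears in both, track the longest common increasing run ending there.
The best achievable length is 3; one witness is 3, 11, 15 (A-positions 1,11,14, B-positions 1,2,3).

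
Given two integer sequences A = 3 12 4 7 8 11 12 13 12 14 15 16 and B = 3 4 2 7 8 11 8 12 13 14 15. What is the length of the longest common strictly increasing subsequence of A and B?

9

A longest common strictly increasing subsequence is 3, 4, 7, 8, 11, 12, 13, 14, 15 (length 9); it appears in order in both A and B, and no longer such subsequence exists.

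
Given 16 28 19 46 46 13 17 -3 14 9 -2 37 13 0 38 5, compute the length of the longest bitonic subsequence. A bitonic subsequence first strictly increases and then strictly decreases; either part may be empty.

7

Let inc[i] be the LIS ending at i and dec[i] the longest strictly decreasing subsequence starting at i. inc = [1, 2, 2, 3, 3, 1, 2, 1, 2, 2, 2, 3, 3, 3, 4, 4], dec = [4, 6, 5, 5, 5, 3, 4, 1, 3, 2, 1, 3, 2, 1, 2, 1].
max_i inc[i]+dec[i]−1 = 7, with one witness 16, 28, 19, 17, 14, 13, 5.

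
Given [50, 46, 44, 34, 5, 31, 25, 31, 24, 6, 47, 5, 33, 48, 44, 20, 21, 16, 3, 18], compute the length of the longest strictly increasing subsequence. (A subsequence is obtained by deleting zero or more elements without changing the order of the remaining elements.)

Scanning left to right, the best length ending at each element is: 50→1, 46→1, 44→1, 34→1, 5→1, 31→2, 25→2, 31→3, 24→2, 6→2, 47→4, 5→1, 33→4, 48→5, 44→5, 20→3, 21→4, 16→3, 3→1, 18→4.
So the longest increasing subsequence has length 5, e.g. 5, 25, 31, 47, 48.

5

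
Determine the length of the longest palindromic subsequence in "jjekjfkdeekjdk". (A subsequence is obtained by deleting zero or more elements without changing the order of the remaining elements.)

One longest palindromic subsequence is kjkeekjk (positions 4,5,7,9,10,11,12,14); it reads the same forward and backward, and the interval DP gives dp[1][14] = 8.

8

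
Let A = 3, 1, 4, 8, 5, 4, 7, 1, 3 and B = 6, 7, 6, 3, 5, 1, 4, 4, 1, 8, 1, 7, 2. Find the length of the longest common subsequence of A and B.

A longest common subsequence is 3, 1, 4, 8, 7 (length 5); the LCS DP confirms no longer common subsequence exists.

5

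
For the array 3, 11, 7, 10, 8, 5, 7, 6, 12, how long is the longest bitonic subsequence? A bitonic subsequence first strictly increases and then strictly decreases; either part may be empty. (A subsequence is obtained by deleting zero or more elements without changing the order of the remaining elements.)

Let inc[i] be the LIS ending at i and dec[i] the longest strictly decreasing subsequence starting at i. inc = [1, 2, 2, 3, 3, 2, 3, 3, 4], dec = [1, 5, 2, 4, 3, 1, 2, 1, 1].
max_i inc[i]+dec[i]−1 = 6, with one witness 3, 11, 10, 8, 7, 6.

6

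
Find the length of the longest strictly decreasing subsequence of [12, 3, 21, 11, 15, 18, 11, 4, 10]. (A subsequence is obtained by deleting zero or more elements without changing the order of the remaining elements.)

4

One longest decreasing subsequence is 21, 15, 11, 4 (positions 3,5,7,8), of length 4; no longer one exists.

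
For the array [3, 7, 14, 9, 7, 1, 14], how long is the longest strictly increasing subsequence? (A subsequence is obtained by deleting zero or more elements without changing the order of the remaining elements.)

4

Let dp[i] be the longest increasing subsequence ending at position i. Then dp = [1, 2, 3, 3, 2, 1, 4].
The maximum is 4; one witness is 3, 7, 9, 14 at positions 1,2,4,7.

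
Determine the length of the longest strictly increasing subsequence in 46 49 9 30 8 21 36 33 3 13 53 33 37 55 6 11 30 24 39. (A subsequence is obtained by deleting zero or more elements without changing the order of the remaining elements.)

One longest increasing subsequence is 9, 30, 36, 53, 55 (positions 3,4,7,11,14), of length 5; no longer one exists.

5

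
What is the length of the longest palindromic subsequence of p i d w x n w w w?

4

Using dp[i][j] = 2 + dp[i+1][j−1] if the ends match, else max(dp[i+1][j], dp[i][j−1]):
dp[1][9] = 4. A witness is wwww at positions 4,7,8,9.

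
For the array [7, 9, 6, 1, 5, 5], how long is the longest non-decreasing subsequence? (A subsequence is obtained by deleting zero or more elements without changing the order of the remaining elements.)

3

Let dp[i] be the longest non-decreasing subsequence ending at position i. Then dp = [1, 2, 1, 1, 2, 3].
The maximum is 3; one witness is 1, 5, 5 at positions 4,5,6.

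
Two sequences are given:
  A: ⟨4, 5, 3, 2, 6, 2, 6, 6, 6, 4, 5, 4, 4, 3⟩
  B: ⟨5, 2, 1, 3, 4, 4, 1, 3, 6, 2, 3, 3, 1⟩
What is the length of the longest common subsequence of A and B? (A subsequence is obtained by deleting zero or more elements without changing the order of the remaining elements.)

Backtracking the LCS table gives one alignment: 4 (A1,B6) → 3 (A3,B8) → 6 (A5,B9) → 2 (A6,B10) → 3 (A14,B12).
So the longest common subsequence has length 5.

5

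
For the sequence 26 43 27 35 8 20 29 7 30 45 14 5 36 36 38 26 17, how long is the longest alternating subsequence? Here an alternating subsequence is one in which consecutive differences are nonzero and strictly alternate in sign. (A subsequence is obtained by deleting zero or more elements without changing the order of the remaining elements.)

11

A longest alternating subsequence is 26, 43, 27, 35, 8, 20, 7, 30, 14, 36, 26 (positions 1,2,3,4,5,6,8,9,11,13,16); its 10 consecutive differences strictly alternate in sign, and length 11 is optimal.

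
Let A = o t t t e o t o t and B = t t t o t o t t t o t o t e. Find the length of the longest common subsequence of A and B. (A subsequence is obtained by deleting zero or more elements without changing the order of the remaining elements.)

Backtracking the LCS table gives one alignment: o (A1,B6) → t (A2,B7) → t (A3,B8) → t (A4,B9) → o (A6,B10) → t (A7,B11) → o (A8,B12) → t (A9,B13).
So the longest common subsequence has length 8.

8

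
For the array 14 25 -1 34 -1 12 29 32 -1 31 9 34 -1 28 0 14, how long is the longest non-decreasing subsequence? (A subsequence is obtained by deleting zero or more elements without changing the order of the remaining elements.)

6

Let dp[i] be the longest non-decreasing subsequence ending at position i. Then dp = [1, 2, 1, 3, 2, 3, 4, 5, 3, 5, 4, 6, 4, 5, 5, 6].
The maximum is 6; one witness is -1, -1, 12, 29, 32, 34 at positions 3,5,6,7,8,12.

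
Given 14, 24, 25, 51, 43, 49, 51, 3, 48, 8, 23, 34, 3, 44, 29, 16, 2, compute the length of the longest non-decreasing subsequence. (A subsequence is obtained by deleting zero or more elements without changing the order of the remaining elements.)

6

Scanning left to right, the best length ending at each element is: 14→1, 24→2, 25→3, 51→4, 43→4, 49→5, 51→6, 3→1, 48→5, 8→2, 23→3, 34→4, 3→2, 44→5, 29→4, 16→3, 2→1.
So the longest non-decreasing subsequence has length 6, e.g. 14, 24, 25, 43, 49, 51.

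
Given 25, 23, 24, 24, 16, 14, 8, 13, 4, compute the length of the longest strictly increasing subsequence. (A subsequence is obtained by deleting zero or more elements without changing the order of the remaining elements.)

2

Let dp[i] be the longest increasing subsequence ending at position i. Then dp = [1, 1, 2, 2, 1, 1, 1, 2, 1].
The maximum is 2; one witness is 23, 24 at positions 2,3.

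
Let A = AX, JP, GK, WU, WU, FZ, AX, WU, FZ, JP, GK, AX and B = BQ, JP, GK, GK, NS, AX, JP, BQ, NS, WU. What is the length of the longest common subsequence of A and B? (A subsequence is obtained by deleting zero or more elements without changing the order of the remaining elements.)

4

A longest common subsequence is JP, GK, AX, WU (length 4); the LCS DP confirms no longer common subsequence exists.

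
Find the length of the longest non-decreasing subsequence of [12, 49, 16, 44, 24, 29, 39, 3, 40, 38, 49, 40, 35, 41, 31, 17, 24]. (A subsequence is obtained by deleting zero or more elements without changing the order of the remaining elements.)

8

Let dp[i] be the longest non-decreasing subsequence ending at position i. Then dp = [1, 2, 2, 3, 3, 4, 5, 1, 6, 5, 7, 7, 5, 8, 5, 3, 4].
The maximum is 8; one witness is 12, 16, 24, 29, 39, 40, 40, 41 at positions 1,3,5,6,7,9,12,14.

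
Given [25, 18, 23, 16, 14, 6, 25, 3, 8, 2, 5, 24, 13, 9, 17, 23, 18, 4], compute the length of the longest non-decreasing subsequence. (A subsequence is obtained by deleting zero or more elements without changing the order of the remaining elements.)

5

Scanning left to right, the best length ending at each element is: 25→1, 18→1, 23→2, 16→1, 14→1, 6→1, 25→3, 3→1, 8→2, 2→1, 5→2, 24→3, 13→3, 9→3, 17→4, 23→5, 18→5, 4→2.
So the longest non-decreasing subsequence has length 5, e.g. 6, 8, 13, 17, 23.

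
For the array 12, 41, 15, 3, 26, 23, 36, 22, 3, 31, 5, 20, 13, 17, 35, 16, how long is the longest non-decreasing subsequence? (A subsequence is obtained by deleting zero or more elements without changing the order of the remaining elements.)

Let dp[i] be the longest non-decreasing subsequence ending at position i. Then dp = [1, 2, 2, 1, 3, 3, 4, 3, 2, 4, 3, 4, 4, 5, 6, 5].
The maximum is 6; one witness is 3, 3, 5, 13, 17, 35 at positions 4,9,11,13,14,15.

6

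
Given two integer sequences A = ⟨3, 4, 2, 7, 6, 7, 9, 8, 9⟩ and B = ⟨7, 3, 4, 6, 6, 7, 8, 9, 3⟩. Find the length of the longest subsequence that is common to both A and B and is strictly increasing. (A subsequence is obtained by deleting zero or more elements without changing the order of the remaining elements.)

6

For each value that appears in both, track the longest common increasing run ending there.
The best achievable length is 6; one witness is 3, 4, 6, 7, 8, 9 (A-positions 1,2,5,6,8,9, B-positions 2,3,4,6,7,8).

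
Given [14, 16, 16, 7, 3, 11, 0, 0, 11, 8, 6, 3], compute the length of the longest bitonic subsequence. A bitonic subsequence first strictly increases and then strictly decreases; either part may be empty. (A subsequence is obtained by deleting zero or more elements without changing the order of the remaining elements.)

Let inc[i] be the LIS ending at i and dec[i] the longest strictly decreasing subsequence starting at i. inc = [1, 2, 2, 1, 1, 2, 1, 1, 2, 2, 2, 2], dec = [5, 5, 5, 3, 2, 4, 1, 1, 4, 3, 2, 1].
max_i inc[i]+dec[i]−1 = 6, with one witness 14, 16, 11, 8, 6, 3.

6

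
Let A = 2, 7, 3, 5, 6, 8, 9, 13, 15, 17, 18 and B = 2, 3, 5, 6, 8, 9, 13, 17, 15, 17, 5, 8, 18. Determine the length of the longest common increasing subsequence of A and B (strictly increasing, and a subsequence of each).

10

For each value that appears in both, track the longest common increasing run ending there.
The best achievable length is 10; one witness is 2, 3, 5, 6, 8, 9, 13, 15, 17, 18 (A-positions 1,3,4,5,6,7,8,9,10,11, B-positions 1,2,3,4,5,6,7,9,10,13).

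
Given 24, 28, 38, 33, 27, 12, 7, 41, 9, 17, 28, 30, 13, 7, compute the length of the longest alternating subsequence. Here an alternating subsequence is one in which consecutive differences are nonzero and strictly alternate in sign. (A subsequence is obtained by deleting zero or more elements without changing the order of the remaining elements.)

A longest alternating subsequence is 24, 38, 33, 41, 9, 17, 13 (positions 1,3,4,8,9,10,13); its 6 consecutive differences strictly alternate in sign, and length 7 is optimal.

7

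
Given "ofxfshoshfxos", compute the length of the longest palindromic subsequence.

One longest palindromic subsequence is oxfhshfxo (positions 1,3,4,6,8,9,10,11,12); it reads the same forward and backward, and the interval DP gives dp[1][13] = 9.

9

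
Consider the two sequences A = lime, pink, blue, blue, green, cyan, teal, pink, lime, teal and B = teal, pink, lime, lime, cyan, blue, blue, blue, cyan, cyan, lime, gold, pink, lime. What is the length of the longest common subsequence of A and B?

6

Backtracking the LCS table gives one alignment: lime (A1,B4) → blue (A3,B7) → blue (A4,B8) → cyan (A6,B10) → pink (A8,B13) → lime (A9,B14).
So the longest common subsequence has length 6.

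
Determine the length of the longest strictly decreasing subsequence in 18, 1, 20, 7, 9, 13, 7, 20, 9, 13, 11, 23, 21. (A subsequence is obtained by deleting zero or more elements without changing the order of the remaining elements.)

3

One longest decreasing subsequence is 18, 9, 7 (positions 1,5,7), of length 3; no longer one exists.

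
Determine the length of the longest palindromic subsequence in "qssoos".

One longest palindromic subsequence is soos (positions 2,4,5,6); it reads the same forward and backward, and the interval DP gives dp[1][6] = 4.

4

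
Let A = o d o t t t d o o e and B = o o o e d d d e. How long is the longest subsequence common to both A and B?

4

Backtracking the LCS table gives one alignment: o (A1,B3) → d (A2,B6) → d (A7,B7) → e (A10,B8).
So the longest common subsequence has length 4.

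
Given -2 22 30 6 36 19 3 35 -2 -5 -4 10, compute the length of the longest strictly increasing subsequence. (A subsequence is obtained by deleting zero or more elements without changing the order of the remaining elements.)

Let dp[i] be the longest increasing subsequence ending at position i. Then dp = [1, 2, 3, 2, 4, 3, 2, 4, 1, 1, 2, 3].
The maximum is 4; one witness is -2, 22, 30, 36 at positions 1,2,3,5.

4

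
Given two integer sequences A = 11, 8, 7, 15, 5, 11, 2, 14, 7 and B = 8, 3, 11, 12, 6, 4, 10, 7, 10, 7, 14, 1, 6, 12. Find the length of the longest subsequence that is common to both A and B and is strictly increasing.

A longest common strictly increasing subsequence is 8, 11, 14 (length 3); it appears in order in both A and B, and no longer such subsequence exists.

3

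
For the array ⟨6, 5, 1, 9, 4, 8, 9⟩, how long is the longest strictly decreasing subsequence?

3

Let dp[i] be the longest decreasing subsequence ending at position i. Then dp = [1, 2, 3, 1, 3, 2, 1].
The maximum is 3; one witness is 6, 5, 1 at positions 1,2,3.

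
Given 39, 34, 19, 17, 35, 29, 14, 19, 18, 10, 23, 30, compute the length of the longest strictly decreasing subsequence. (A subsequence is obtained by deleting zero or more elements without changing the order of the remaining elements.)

6

Scanning left to right, the best length ending at each element is: 39→1, 34→2, 19→3, 17→4, 35→2, 29→3, 14→5, 19→4, 18→5, 10→6, 23→4, 30→3.
So the longest decreasing subsequence has length 6, e.g. 39, 34, 19, 17, 14, 10.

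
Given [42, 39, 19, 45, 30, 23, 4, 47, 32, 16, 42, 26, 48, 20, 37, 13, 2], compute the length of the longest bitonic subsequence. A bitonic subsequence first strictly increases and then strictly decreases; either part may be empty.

One longest bitonic subsequence is 42, 45, 47, 42, 26, 20, 13, 2 (positions 1,4,8,11,12,14,16,17): it rises to 47 then falls. Length 8 is optimal.

8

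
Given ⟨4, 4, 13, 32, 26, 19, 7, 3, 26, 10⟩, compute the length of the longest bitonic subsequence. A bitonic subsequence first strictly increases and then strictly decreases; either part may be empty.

One longest bitonic subsequence is 4, 13, 32, 26, 19, 7, 3 (positions 1,3,4,5,6,7,8): it rises to 32 then falls. Length 7 is optimal.

7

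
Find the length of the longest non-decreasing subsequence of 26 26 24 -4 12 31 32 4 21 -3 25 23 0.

4

Let dp[i] be the longest non-decreasing subsequence ending at position i. Then dp = [1, 2, 1, 1, 2, 3, 4, 2, 3, 2, 4, 4, 3].
The maximum is 4; one witness is 26, 26, 31, 32 at positions 1,2,6,7.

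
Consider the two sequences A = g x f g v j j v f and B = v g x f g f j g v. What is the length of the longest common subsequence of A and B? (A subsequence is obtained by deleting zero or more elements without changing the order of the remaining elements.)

A longest common subsequence is gxfgjv (length 6); the LCS DP confirms no longer common subsequence exists.

6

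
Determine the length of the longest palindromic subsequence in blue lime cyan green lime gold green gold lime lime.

7

One longest palindromic subsequence is lime lime gold green gold lime lime (positions 2,5,6,7,8,9,10); it reads the same forward and backward, and the interval DP gives dp[1][10] = 7.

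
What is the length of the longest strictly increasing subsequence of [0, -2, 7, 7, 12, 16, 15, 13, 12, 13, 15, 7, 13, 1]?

One longest increasing subsequence is 0, 7, 12, 13, 15 (positions 1,3,5,8,11), of length 5; no longer one exists.

5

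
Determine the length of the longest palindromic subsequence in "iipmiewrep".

One longest palindromic subsequence is perep (positions 3,6,8,9,10); it reads the same forward and backward, and the interval DP gives dp[1][10] = 5.

5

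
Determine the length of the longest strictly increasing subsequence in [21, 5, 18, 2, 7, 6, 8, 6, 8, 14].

4

Let dp[i] be the longest increasing subsequence ending at position i. Then dp = [1, 1, 2, 1, 2, 2, 3, 2, 3, 4].
The maximum is 4; one witness is 5, 7, 8, 14 at positions 2,5,7,10.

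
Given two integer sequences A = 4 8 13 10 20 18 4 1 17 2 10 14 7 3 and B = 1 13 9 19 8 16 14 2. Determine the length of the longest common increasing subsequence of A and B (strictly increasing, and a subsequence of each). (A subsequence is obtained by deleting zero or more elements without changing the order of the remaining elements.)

2

For each value that appears in both, track the longest common increasing run ending there.
The best achievable length is 2; one witness is 1, 14 (A-positions 8,12, B-positions 1,7).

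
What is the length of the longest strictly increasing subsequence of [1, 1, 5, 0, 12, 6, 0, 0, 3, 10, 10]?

One longest increasing subsequence is 1, 5, 6, 10 (positions 1,3,6,10), of length 4; no longer one exists.

4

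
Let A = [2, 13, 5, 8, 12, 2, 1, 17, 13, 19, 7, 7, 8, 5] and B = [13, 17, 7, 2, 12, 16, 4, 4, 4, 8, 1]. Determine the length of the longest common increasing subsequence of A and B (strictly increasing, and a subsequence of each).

A longest common strictly increasing subsequence is 13, 17 (length 2); it appears in order in both A and B, and no longer such subsequence exists.

2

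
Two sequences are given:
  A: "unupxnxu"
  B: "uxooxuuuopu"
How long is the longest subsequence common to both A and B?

4

Backtracking the LCS table gives one alignment: u (A1,B7) → u (A3,B8) → p (A4,B10) → u (A8,B11).
So the longest common subsequence has length 4.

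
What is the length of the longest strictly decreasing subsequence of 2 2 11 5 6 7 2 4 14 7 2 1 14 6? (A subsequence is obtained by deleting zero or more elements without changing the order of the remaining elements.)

One longest decreasing subsequence is 11, 5, 4, 2, 1 (positions 3,4,8,11,12), of length 5; no longer one exists.

5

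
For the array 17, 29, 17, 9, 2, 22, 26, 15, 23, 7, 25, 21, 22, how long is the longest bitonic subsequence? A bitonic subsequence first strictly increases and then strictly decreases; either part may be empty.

5

Let inc[i] be the LIS ending at i and dec[i] the longest strictly decreasing subsequence starting at i. inc = [1, 2, 1, 1, 1, 2, 3, 2, 3, 2, 4, 3, 4], dec = [3, 4, 3, 2, 1, 3, 3, 2, 2, 1, 2, 1, 1].
max_i inc[i]+dec[i]−1 = 5, with one witness 17, 29, 26, 25, 22.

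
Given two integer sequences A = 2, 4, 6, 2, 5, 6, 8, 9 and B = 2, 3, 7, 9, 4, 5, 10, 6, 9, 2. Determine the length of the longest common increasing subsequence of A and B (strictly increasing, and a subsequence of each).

For each value that appears in both, track the longest common increasing run ending there.
The best achievable length is 5; one witness is 2, 4, 5, 6, 9 (A-positions 1,2,5,6,8, B-positions 1,5,6,8,9).

5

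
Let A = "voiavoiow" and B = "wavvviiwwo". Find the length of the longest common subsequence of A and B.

4

A longest common subsequence is viio (length 4); the LCS DP confirms no longer common subsequence exists.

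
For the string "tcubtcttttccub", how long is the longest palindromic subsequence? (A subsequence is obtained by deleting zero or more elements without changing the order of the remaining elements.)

One longest palindromic subsequence is bcttttcb (positions 4,6,7,8,9,10,12,14); it reads the same forward and backward, and the interval DP gives dp[1][14] = 8.

8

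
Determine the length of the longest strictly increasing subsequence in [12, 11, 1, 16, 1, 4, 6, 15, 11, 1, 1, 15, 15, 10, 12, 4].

Let dp[i] be the longest increasing subsequence ending at position i. Then dp = [1, 1, 1, 2, 1, 2, 3, 4, 4, 1, 1, 5, 5, 4, 5, 2].
The maximum is 5; one witness is 1, 4, 6, 11, 15 at positions 3,6,7,9,12.

5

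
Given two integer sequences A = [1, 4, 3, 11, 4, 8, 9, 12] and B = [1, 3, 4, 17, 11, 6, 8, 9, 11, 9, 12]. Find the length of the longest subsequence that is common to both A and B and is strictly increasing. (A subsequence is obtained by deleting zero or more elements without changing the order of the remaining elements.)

For each value that appears in both, track the longest common increasing run ending there.
The best achievable length is 6; one witness is 1, 3, 4, 8, 9, 12 (A-positions 1,3,5,6,7,8, B-positions 1,2,3,7,8,11).

6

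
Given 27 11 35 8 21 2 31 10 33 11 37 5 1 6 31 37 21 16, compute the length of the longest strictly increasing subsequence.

Let dp[i] be the longest increasing subsequence ending at position i. Then dp = [1, 1, 2, 1, 2, 1, 3, 2, 4, 3, 5, 2, 1, 3, 4, 5, 4, 4].
The maximum is 5; one witness is 11, 21, 31, 33, 37 at positions 2,5,7,9,11.

5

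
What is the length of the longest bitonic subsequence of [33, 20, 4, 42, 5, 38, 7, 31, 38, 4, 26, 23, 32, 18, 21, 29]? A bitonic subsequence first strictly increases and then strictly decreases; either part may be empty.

8

One longest bitonic subsequence is 4, 5, 7, 31, 38, 26, 23, 21 (positions 3,5,7,8,9,11,12,15): it rises to 38 then falls. Length 8 is optimal.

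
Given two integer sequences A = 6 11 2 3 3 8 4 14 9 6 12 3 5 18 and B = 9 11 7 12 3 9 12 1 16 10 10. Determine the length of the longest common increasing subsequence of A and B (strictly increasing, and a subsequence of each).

3

For each value that appears in both, track the longest common increasing run ending there.
The best achievable length is 3; one witness is 3, 9, 12 (A-positions 4,9,11, B-positions 5,6,7).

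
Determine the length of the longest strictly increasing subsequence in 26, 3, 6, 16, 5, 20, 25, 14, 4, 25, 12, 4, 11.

5

One longest increasing subsequence is 3, 6, 16, 20, 25 (positions 2,3,4,6,7), of length 5; no longer one exists.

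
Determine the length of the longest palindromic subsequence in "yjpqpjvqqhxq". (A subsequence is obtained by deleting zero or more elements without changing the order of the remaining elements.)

Using dp[i][j] = 2 + dp[i+1][j−1] if the ends match, else max(dp[i+1][j], dp[i][j−1]):
dp[1][12] = 5. A witness is jpqpj at positions 2,3,4,5,6.

5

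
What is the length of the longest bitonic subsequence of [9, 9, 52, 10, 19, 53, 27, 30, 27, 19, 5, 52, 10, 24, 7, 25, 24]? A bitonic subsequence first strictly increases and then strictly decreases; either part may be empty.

Let inc[i] be the LIS ending at i and dec[i] the longest strictly decreasing subsequence starting at i. inc = [1, 1, 2, 2, 3, 4, 4, 5, 4, 3, 1, 6, 2, 4, 2, 5, 4], dec = [2, 2, 6, 2, 3, 6, 4, 5, 4, 3, 1, 3, 2, 2, 1, 2, 1].
max_i inc[i]+dec[i]−1 = 9, with one witness 9, 10, 19, 53, 30, 27, 19, 10, 7.

9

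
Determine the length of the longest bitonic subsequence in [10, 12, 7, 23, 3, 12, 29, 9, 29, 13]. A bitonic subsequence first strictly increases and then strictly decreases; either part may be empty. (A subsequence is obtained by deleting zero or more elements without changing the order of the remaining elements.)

One longest bitonic subsequence is 10, 12, 23, 12, 9 (positions 1,2,4,6,8): it rises to 23 then falls. Length 5 is optimal.

5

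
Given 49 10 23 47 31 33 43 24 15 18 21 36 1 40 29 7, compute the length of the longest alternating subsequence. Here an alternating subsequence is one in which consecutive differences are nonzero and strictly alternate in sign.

Track the best alternating length ending on an up-step vs a down-step at each position: up/down = 1/1, 1/2, 3/2, 3/2, 3/4, 5/4, 5/4, 3/6, 3/6, 7/6, 7/6, 7/6, 1/8, 9/6, 9/10, 9/10.
The maximum over both is 10; one such subsequence is 49, 10, 47, 31, 33, 15, 18, 1, 40, 29.

10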